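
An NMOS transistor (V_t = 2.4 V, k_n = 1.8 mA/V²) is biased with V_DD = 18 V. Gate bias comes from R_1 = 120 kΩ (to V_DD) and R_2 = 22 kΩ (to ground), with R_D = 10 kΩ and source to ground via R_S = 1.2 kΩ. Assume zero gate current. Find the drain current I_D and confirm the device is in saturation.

V_G = V_DD·R_2/(R_1+R_2) = 18×22/142 = 2.79 V.
Assume saturation: I_D = (k_n/2)(V_GS − V_t)² with V_GS = V_G − I_D·R_S = 2.79 − 1.2·I_D.
Substituting gives 1.3·I_D² − 1.84·I_D + 0.136 = 0, with roots I_D = 0.0782 or 1.34 mA.
The root I_D = 1.34 mA gives V_GS = 1.18 V ≤ V_t, so take I_D = 0.0782 mA.
Then V_GS = 2.69 V and V_DS = V_DD − I_D(R_D+R_S) = 18 − 0.0782×11.2 = 17.1 V.
Saturation requires V_DS ≥ V_GS − V_t = 0.295 V; 17.1 ≥ 0.295 ✓.

I_D ≈ 0.078 mA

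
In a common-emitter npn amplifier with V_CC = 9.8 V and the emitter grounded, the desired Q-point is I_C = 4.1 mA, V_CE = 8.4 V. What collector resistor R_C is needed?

R_C ≈ 0.34 kΩ

Collector loop: V_CC = I_C·R_C + V_CE.
R_C = (V_CC − V_CE)/I_C = (9.8 − 8.4)/4.1 = 0.341 kΩ.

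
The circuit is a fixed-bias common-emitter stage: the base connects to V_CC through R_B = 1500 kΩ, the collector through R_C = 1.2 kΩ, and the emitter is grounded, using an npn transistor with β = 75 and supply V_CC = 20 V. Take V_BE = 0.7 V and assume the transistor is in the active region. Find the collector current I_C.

I_C ≈ 0.96 mA

Base loop: V_CC = I_B·R_B + V_BE, so I_B = (20 − 0.7)/1500 kΩ = 0.0129 mA.
In the active region I_C = β·I_B = 75 × 0.0129 = 0.965 mA.
Collector loop: V_CE = V_CC − I_C·R_C = 20 − 0.965×1.2 = 18.8 V.
Since V_CE = 18.8 V > V_CE(sat) ≈ 0.2 V, the transistor is in the active region as assumed.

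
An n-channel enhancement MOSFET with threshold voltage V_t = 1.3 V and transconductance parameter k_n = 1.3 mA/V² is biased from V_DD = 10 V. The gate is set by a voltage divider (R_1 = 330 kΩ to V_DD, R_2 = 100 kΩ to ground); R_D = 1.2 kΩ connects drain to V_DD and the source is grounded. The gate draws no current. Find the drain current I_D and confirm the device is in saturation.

I_D ≈ 0.68 mA

V_G = V_DD·R_2/(R_1+R_2) = 10×100/430 = 2.33 V. With the source grounded, V_GS = V_G = 2.33 V.
Assume saturation: I_D = (k_n/2)(V_GS − V_t)² = (1.3/2)×(2.33 − 1.3)² = 0.65×1.03² = 0.684 mA.
V_DS = V_DD − I_D·R_D = 10 − 0.684×1.2 = 9.18 V.
Saturation requires V_DS ≥ V_GS − V_t = 1.03 V; 9.18 ≥ 1.03 ✓.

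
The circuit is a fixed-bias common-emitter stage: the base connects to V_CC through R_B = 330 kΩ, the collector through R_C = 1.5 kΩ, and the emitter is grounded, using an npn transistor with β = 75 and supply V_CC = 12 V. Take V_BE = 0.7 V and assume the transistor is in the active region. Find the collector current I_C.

Base loop: V_CC = I_B·R_B + V_BE, so I_B = (12 − 0.7)/330 kΩ = 0.0342 mA.
In the active region I_C = β·I_B = 75 × 0.0342 = 2.57 mA.
Collector loop: V_CE = V_CC − I_C·R_C = 12 − 2.57×1.5 = 8.15 V.
Since V_CE = 8.15 V > V_CE(sat) ≈ 0.2 V, the transistor is in the active region as assumed.

I_C ≈ 2.6 mA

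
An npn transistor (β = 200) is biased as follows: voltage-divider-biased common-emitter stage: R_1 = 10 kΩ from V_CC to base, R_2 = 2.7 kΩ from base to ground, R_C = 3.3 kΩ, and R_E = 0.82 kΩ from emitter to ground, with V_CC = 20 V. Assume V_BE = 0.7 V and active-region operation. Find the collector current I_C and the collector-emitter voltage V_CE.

Thevenize the base divider: V_Th = V_CC·R_2/(R_1+R_2) = 20×2.7/12.7 = 4.25 V, R_Th = R_1‖R_2 = 2.13 kΩ.
Base-emitter loop: V_Th = I_B·R_Th + V_BE + (β+1)I_B·R_E, so I_B = (4.25 − 0.7) / (2.13 + 201×0.82) = 0.0213 mA.
I_C = β·I_B = 200×0.0213 = 4.26 mA, and I_E = (β+1)I_B = 4.28 mA.
V_CE = V_CC − I_C·R_C − I_E·R_E = 20 − 4.26×3.3 − 4.28×0.82 = 2.45 V.
V_CE = 2.45 V > 0.2 V confirms active-region operation.

I_C ≈ 4.3 mA, V_CE ≈ 2.5 V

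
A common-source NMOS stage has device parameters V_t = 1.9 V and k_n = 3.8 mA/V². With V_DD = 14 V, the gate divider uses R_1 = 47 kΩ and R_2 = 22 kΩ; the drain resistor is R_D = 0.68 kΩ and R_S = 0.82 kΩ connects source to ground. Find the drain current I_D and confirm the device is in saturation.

I_D ≈ 1.9 mA

V_G = V_DD·R_2/(R_1+R_2) = 14×22/69 = 4.46 V.
Assume saturation: I_D = (k_n/2)(V_GS − V_t)² with V_GS = V_G − I_D·R_S = 4.46 − 0.82·I_D.
Substituting gives 1.28·I_D² − 8.99·I_D + 12.5 = 0, with roots I_D = 1.91 or 5.13 mA.
The root I_D = 5.13 mA gives V_GS = 0.257 V ≤ V_t, so take I_D = 1.91 mA.
Then V_GS = 2.9 V and V_DS = V_DD − I_D(R_D+R_S) = 14 − 1.91×1.5 = 11.1 V.
Saturation requires V_DS ≥ V_GS − V_t = 1 V; 11.1 ≥ 1 ✓.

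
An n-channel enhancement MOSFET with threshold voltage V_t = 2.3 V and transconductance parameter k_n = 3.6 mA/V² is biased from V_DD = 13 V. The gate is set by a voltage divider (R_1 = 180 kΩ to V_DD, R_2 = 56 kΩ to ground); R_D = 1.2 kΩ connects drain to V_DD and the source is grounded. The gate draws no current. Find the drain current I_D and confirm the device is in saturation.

V_G = V_DD·R_2/(R_1+R_2) = 13×56/236 = 3.08 V. With the source grounded, V_GS = V_G = 3.08 V.
Assume saturation: I_D = (k_n/2)(V_GS − V_t)² = (3.6/2)×(3.08 − 2.3)² = 1.8×0.785² = 1.11 mA.
V_DS = V_DD − I_D·R_D = 13 − 1.11×1.2 = 11.7 V.
Saturation requires V_DS ≥ V_GS − V_t = 0.785 V; 11.7 ≥ 0.785 ✓.

I_D ≈ 1.1 mA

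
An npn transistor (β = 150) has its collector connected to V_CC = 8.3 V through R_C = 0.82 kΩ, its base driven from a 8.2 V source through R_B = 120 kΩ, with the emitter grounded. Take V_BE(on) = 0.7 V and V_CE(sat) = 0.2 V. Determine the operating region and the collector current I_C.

active; I_C ≈ 9.4 mA

Assume active. Base-emitter loop: I_B = (V_BB − V_BE)/R_B = (8.2 − 0.7)/120 = 0.0625 mA.
I_C = β·I_B = 150×0.0625 = 9.37 mA.
V_CE = V_CC − I_C·R_C = 8.3 − 9.37×0.82 = 0.613 V > V_CE(sat), so the active-region assumption holds.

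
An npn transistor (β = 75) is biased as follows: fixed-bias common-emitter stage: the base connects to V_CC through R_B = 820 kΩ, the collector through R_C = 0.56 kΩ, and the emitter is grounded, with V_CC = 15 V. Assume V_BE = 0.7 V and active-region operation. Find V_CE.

Base loop: V_CC = I_B·R_B + V_BE, so I_B = (15 − 0.7)/820 kΩ = 0.0174 mA.
In the active region I_C = β·I_B = 75 × 0.0174 = 1.31 mA.
Collector loop: V_CE = V_CC − I_C·R_C = 15 − 1.31×0.56 = 14.3 V.
Since V_CE = 14.3 V > V_CE(sat) ≈ 0.2 V, the transistor is in the active region as assumed.

V_CE ≈ 14 V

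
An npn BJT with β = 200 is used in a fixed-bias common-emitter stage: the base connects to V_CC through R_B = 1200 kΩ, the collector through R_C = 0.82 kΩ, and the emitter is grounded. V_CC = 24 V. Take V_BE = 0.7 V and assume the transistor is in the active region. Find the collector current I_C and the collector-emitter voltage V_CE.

Base loop: V_CC = I_B·R_B + V_BE, so I_B = (24 − 0.7)/1200 kΩ = 0.0194 mA.
In the active region I_C = β·I_B = 200 × 0.0194 = 3.88 mA.
Collector loop: V_CE = V_CC − I_C·R_C = 24 − 3.88×0.82 = 20.8 V.
Since V_CE = 20.8 V > V_CE(sat) ≈ 0.2 V, the transistor is in the active region as assumed.

I_C ≈ 3.9 mA, V_CE ≈ 21 V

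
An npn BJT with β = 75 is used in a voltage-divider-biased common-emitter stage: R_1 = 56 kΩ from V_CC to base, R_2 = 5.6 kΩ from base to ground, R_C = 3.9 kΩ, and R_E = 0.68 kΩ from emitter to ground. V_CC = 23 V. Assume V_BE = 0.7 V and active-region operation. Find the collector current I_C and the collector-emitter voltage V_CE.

Thevenize the base divider: V_Th = V_CC·R_2/(R_1+R_2) = 23×5.6/61.6 = 2.09 V, R_Th = R_1‖R_2 = 5.09 kΩ.
Base-emitter loop: V_Th = I_B·R_Th + V_BE + (β+1)I_B·R_E, so I_B = (2.09 − 0.7) / (5.09 + 76×0.68) = 0.0245 mA.
I_C = β·I_B = 75×0.0245 = 1.84 mA, and I_E = (β+1)I_B = 1.86 mA.
V_CE = V_CC − I_C·R_C − I_E·R_E = 23 − 1.84×3.9 − 1.86×0.68 = 14.6 V.
V_CE = 14.6 V > 0.2 V confirms active-region operation.

I_C ≈ 1.8 mA, V_CE ≈ 15 V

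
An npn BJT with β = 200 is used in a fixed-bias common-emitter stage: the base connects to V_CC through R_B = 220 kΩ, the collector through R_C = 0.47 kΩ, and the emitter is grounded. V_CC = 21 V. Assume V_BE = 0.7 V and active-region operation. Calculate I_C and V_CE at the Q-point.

I_C ≈ 18 mA, V_CE ≈ 12 V

Base loop: V_CC = I_B·R_B + V_BE, so I_B = (21 − 0.7)/220 kΩ = 0.0923 mA.
In the active region I_C = β·I_B = 200 × 0.0923 = 18.5 mA.
Collector loop: V_CE = V_CC − I_C·R_C = 21 − 18.5×0.47 = 12.3 V.
Since V_CE = 12.3 V > V_CE(sat) ≈ 0.2 V, the transistor is in the active region as assumed.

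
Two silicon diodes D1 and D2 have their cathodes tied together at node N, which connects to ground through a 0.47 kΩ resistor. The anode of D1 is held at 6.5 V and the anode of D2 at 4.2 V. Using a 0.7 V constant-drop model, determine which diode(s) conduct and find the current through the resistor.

Assume both conduct. Then node N would need to be at both 6.5−0.7 = 5.8 V and 4.2−0.7 = 3.5 V, which is impossible.
Assume only D1 conducts: V_N = 6.5 − 0.7 = 5.8 V, so I_R = 5.8/0.47 = 12.3 mA.
Check D2: its anode-to-cathode voltage is 4.2 − 5.8 = -1.6 V < 0.7 V, so it is off. The assumption is consistent.

Only D1 conducts; I_R ≈ 12 mA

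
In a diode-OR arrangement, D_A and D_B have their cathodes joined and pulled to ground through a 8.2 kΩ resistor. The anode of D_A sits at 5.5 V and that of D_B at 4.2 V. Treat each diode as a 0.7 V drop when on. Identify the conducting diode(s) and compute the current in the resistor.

Assume both conduct. Then node N would need to be at both 5.5−0.7 = 4.8 V and 4.2−0.7 = 3.5 V, which is impossible.
Assume only D_A conducts: V_N = 5.5 − 0.7 = 4.8 V, so I_R = 4.8/8.2 = 0.585 mA.
Check D_B: its anode-to-cathode voltage is 4.2 − 4.8 = -0.6 V < 0.7 V, so it is off. The assumption is consistent.

Only D_A conducts; I_R ≈ 0.59 mA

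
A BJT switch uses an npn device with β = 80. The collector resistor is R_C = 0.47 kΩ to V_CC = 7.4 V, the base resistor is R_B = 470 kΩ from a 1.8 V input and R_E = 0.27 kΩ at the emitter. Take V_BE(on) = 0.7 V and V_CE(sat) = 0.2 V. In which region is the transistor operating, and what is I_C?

active; I_C ≈ 0.18 mA

Assume active. Base-emitter loop: I_B = (V_BB − V_BE)/(R_B + (β+1)R_E) = (1.8 − 0.7)/(470 + 81×0.27) = 0.00224 mA.
I_C = β·I_B = 80×0.00224 = 0.179 mA.
V_CE = V_CC − I_C·R_C − I_E·R_E = 7.4 − 0.179×0.47 − 0.181×0.27 = 7.27 V > V_CE(sat), so the active-region assumption holds.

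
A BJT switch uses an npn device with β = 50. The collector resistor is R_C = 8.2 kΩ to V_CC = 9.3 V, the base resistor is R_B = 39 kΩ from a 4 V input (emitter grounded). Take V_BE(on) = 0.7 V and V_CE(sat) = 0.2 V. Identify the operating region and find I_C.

saturation; I_C ≈ 1.1 mA

Assume active: I_B = (4 − 0.7)/39 = 0.0846 mA, giving I_C = β·I_B = 4.23 mA.
But then V_CE = 9.3 − 4.23×8.2 = -25.4 V < V_CE(sat) = 0.2 V — impossible in the active region.
So the transistor is saturated. With V_CE = 0.2 V, I_C = (V_CC − 0.2)/R_C = 9.1/8.2 = 1.11 mA.
Check: β·I_B = 4.23 mA > I_C = 1.11 mA, confirming saturation.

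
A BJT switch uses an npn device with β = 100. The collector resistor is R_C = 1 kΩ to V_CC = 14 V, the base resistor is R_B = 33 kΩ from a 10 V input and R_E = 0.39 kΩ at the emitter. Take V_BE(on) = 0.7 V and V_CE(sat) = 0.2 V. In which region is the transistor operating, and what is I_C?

saturation; I_C ≈ 9.9 mA

Assume active: I_B = (10 − 0.7)/(33 + 101×0.39) = 0.128 mA, I_C = β·I_B = 12.8 mA.
Then V_CE = 14 − 12.8×1 − 13×0.39 = -3.91 V < 0.2 V — the active assumption fails.
Re-solve with V_CE = 0.2 V. KCL at the emitter: V_E/R_E = (V_BB−0.7−V_E)/R_B + (V_CC−0.2−V_E)/R_C, giving V_E = 3.92 V.
I_C = (V_CC − 0.2 − V_E)/R_C = (13.8 − 3.92)/1 = 9.88 mA.
Check: I_B = (9.3 − 3.92)/33 = 0.163 mA, and β·I_B = 16.3 mA > I_C, confirming saturation.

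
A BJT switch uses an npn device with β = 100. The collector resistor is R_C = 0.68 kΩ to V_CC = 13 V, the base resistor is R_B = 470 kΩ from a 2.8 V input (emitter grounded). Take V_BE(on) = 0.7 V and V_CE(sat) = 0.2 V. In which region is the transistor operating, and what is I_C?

Assume active. Base-emitter loop: I_B = (V_BB − V_BE)/R_B = (2.8 − 0.7)/470 = 0.00447 mA.
I_C = β·I_B = 100×0.00447 = 0.447 mA.
V_CE = V_CC − I_C·R_C = 13 − 0.447×0.68 = 12.7 V > V_CE(sat), so the active-region assumption holds.

active; I_C ≈ 0.45 mA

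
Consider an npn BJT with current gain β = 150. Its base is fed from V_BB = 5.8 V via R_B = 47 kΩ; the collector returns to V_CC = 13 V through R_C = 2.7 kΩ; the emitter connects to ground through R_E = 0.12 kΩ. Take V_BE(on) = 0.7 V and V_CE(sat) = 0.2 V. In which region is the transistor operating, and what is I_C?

saturation; I_C ≈ 4.5 mA

Assume active: I_B = (5.8 − 0.7)/(47 + 151×0.12) = 0.0783 mA, I_C = β·I_B = 11.7 mA.
Then V_CE = 13 − 11.7×2.7 − 11.8×0.12 = -20.1 V < 0.2 V — the active assumption fails.
Re-solve with V_CE = 0.2 V. KCL at the emitter: V_E/R_E = (V_BB−0.7−V_E)/R_B + (V_CC−0.2−V_E)/R_C, giving V_E = 0.556 V.
I_C = (V_CC − 0.2 − V_E)/R_C = (12.8 − 0.556)/2.7 = 4.53 mA.
Check: I_B = (5.1 − 0.556)/47 = 0.0967 mA, and β·I_B = 14.5 mA > I_C, confirming saturation.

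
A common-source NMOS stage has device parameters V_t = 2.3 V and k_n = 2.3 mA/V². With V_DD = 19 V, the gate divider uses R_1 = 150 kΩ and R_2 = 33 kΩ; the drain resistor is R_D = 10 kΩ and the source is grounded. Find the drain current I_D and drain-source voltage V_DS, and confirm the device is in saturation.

I_D ≈ 1.5 mA, V_DS ≈ 4.4 V

V_G = V_DD·R_2/(R_1+R_2) = 19×33/183 = 3.43 V. With the source grounded, V_GS = V_G = 3.43 V.
Assume saturation: I_D = (k_n/2)(V_GS − V_t)² = (2.3/2)×(3.43 − 2.3)² = 1.15×1.13² = 1.46 mA.
V_DS = V_DD − I_D·R_D = 19 − 1.46×10 = 4.41 V.
Saturation requires V_DS ≥ V_GS − V_t = 1.13 V; 4.41 ≥ 1.13 ✓.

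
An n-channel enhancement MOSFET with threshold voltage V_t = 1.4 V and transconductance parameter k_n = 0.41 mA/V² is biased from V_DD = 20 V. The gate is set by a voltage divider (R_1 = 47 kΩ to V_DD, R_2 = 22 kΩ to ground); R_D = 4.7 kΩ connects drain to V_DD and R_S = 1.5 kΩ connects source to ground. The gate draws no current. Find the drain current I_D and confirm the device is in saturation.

I_D ≈ 1.5 mA

V_G = V_DD·R_2/(R_1+R_2) = 20×22/69 = 6.38 V.
Assume saturation: I_D = (k_n/2)(V_GS − V_t)² with V_GS = V_G − I_D·R_S = 6.38 − 1.5·I_D.
Substituting gives 0.461·I_D² − 4.06·I_D + 5.08 = 0, with roots I_D = 1.51 or 7.29 mA.
The root I_D = 7.29 mA gives V_GS = -4.57 V ≤ V_t, so take I_D = 1.51 mA.
Then V_GS = 4.11 V and V_DS = V_DD − I_D(R_D+R_S) = 20 − 1.51×6.2 = 10.6 V.
Saturation requires V_DS ≥ V_GS − V_t = 2.71 V; 10.6 ≥ 2.71 ✓.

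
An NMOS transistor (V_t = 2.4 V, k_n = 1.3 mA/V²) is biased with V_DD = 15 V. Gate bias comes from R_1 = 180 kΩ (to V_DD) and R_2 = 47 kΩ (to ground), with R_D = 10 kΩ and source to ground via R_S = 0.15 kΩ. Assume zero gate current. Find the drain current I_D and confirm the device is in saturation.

I_D ≈ 0.29 mA

V_G = V_DD·R_2/(R_1+R_2) = 15×47/227 = 3.11 V.
Assume saturation: I_D = (k_n/2)(V_GS − V_t)² with V_GS = V_G − I_D·R_S = 3.11 − 0.15·I_D.
Substituting gives 0.0146·I_D² − 1.14·I_D + 0.324 = 0, with roots I_D = 0.286 or 77.5 mA.
The root I_D = 77.5 mA gives V_GS = -8.52 V ≤ V_t, so take I_D = 0.286 mA.
Then V_GS = 3.06 V and V_DS = V_DD − I_D(R_D+R_S) = 15 − 0.286×10.2 = 12.1 V.
Saturation requires V_DS ≥ V_GS − V_t = 0.663 V; 12.1 ≥ 0.663 ✓.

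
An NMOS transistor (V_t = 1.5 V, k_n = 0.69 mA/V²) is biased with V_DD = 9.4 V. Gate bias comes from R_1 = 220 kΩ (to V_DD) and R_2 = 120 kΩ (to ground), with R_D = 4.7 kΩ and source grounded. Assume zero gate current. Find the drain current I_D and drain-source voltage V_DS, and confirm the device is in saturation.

V_G = V_DD·R_2/(R_1+R_2) = 9.4×120/340 = 3.32 V. With the source grounded, V_GS = V_G = 3.32 V.
Assume saturation: I_D = (k_n/2)(V_GS − V_t)² = (0.69/2)×(3.32 − 1.5)² = 0.345×1.82² = 1.14 mA.
V_DS = V_DD − I_D·R_D = 9.4 − 1.14×4.7 = 4.04 V.
Saturation requires V_DS ≥ V_GS − V_t = 1.82 V; 4.04 ≥ 1.82 ✓.

I_D ≈ 1.1 mA, V_DS ≈ 4 V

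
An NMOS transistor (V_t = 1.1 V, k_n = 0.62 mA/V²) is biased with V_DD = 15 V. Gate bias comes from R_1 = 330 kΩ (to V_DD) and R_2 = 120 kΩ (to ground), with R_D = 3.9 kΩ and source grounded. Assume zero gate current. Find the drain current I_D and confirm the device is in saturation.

V_G = V_DD·R_2/(R_1+R_2) = 15×120/450 = 4 V. With the source grounded, V_GS = V_G = 4 V.
Assume saturation: I_D = (k_n/2)(V_GS − V_t)² = (0.62/2)×(4 − 1.1)² = 0.31×2.9² = 2.61 mA.
V_DS = V_DD − I_D·R_D = 15 − 2.61×3.9 = 4.83 V.
Saturation requires V_DS ≥ V_GS − V_t = 2.9 V; 4.83 ≥ 2.9 ✓.

I_D ≈ 2.6 mA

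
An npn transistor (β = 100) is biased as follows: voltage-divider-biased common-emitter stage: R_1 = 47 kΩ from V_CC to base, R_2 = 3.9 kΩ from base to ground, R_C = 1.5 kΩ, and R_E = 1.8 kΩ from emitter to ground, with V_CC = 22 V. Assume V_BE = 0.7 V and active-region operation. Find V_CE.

Thevenize the base divider: V_Th = V_CC·R_2/(R_1+R_2) = 22×3.9/50.9 = 1.69 V, R_Th = R_1‖R_2 = 3.6 kΩ.
Base-emitter loop: V_Th = I_B·R_Th + V_BE + (β+1)I_B·R_E, so I_B = (1.69 − 0.7) / (3.6 + 101×1.8) = 0.00532 mA.
I_C = β·I_B = 100×0.00532 = 0.532 mA, and I_E = (β+1)I_B = 0.537 mA.
V_CE = V_CC − I_C·R_C − I_E·R_E = 22 − 0.532×1.5 − 0.537×1.8 = 20.2 V.
V_CE = 20.2 V > 0.2 V confirms active-region operation.

V_CE ≈ 20 V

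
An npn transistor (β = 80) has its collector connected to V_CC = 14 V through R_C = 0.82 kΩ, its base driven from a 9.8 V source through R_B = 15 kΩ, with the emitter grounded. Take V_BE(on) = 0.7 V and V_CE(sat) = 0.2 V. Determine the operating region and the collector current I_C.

saturation; I_C ≈ 17 mA

Assume active: I_B = (9.8 − 0.7)/15 = 0.607 mA, giving I_C = β·I_B = 48.5 mA.
But then V_CE = 14 − 48.5×0.82 = -25.8 V < V_CE(sat) = 0.2 V — impossible in the active region.
So the transistor is saturated. With V_CE = 0.2 V, I_C = (V_CC − 0.2)/R_C = 13.8/0.82 = 16.8 mA.
Check: β·I_B = 48.5 mA > I_C = 16.8 mA, confirming saturation.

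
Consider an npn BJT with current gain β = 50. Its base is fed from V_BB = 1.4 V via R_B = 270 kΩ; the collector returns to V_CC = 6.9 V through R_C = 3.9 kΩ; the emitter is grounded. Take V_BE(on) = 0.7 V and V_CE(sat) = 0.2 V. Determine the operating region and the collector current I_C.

active; I_C ≈ 0.13 mA

Assume active. Base-emitter loop: I_B = (V_BB − V_BE)/R_B = (1.4 − 0.7)/270 = 0.00259 mA.
I_C = β·I_B = 50×0.00259 = 0.13 mA.
V_CE = V_CC − I_C·R_C = 6.9 − 0.13×3.9 = 6.39 V > V_CE(sat), so the active-region assumption holds.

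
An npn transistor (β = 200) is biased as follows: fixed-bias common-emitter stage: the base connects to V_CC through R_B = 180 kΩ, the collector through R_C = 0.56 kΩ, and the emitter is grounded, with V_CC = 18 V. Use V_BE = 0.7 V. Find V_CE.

V_CE ≈ 7.2 V

Base loop: V_CC = I_B·R_B + V_BE, so I_B = (18 − 0.7)/180 kΩ = 0.0961 mA.
In the active region I_C = β·I_B = 200 × 0.0961 = 19.2 mA.
Collector loop: V_CE = V_CC − I_C·R_C = 18 − 19.2×0.56 = 7.24 V.
Since V_CE = 7.24 V > V_CE(sat) ≈ 0.2 V, the transistor is in the active region as assumed.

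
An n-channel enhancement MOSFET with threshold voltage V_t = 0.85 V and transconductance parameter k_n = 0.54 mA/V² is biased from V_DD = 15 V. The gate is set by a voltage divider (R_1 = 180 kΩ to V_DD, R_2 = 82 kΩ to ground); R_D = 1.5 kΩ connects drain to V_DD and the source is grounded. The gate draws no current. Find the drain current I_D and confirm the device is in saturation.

I_D ≈ 4 mA

V_G = V_DD·R_2/(R_1+R_2) = 15×82/262 = 4.69 V. With the source grounded, V_GS = V_G = 4.69 V.
Assume saturation: I_D = (k_n/2)(V_GS − V_t)² = (0.54/2)×(4.69 − 0.85)² = 0.27×3.84² = 3.99 mA.
V_DS = V_DD − I_D·R_D = 15 − 3.99×1.5 = 9.01 V.
Saturation requires V_DS ≥ V_GS − V_t = 3.84 V; 9.01 ≥ 3.84 ✓.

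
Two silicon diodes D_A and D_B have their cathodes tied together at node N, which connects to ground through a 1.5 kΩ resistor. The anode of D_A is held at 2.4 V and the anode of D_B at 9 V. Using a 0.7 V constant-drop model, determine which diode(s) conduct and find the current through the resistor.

Assume both conduct. Then node N would need to be at both 2.4−0.7 = 1.7 V and 9−0.7 = 8.3 V, which is impossible.
Assume only D_B conducts: V_N = 9 − 0.7 = 8.3 V, so I_R = 8.3/1.5 = 5.53 mA.
Check D_A: its anode-to-cathode voltage is 2.4 − 8.3 = -5.9 V < 0.7 V, so it is off. The assumption is consistent.

Only D_B conducts; I_R ≈ 5.5 mA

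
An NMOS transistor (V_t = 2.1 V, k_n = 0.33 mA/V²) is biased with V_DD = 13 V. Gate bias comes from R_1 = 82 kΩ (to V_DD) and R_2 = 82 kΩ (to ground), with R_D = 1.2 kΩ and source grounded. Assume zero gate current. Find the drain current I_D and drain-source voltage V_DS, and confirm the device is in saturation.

I_D ≈ 3.2 mA, V_DS ≈ 9.2 V

V_G = V_DD·R_2/(R_1+R_2) = 13×82/164 = 6.5 V. With the source grounded, V_GS = V_G = 6.5 V.
Assume saturation: I_D = (k_n/2)(V_GS − V_t)² = (0.33/2)×(6.5 − 2.1)² = 0.165×4.4² = 3.19 mA.
V_DS = V_DD − I_D·R_D = 13 − 3.19×1.2 = 9.17 V.
Saturation requires V_DS ≥ V_GS − V_t = 4.4 V; 9.17 ≥ 4.4 ✓.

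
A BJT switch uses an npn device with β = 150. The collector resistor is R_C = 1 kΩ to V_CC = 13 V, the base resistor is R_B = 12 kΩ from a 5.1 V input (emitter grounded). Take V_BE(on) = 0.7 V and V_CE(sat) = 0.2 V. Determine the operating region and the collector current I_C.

Assume active: I_B = (5.1 − 0.7)/12 = 0.367 mA, giving I_C = β·I_B = 55 mA.
But then V_CE = 13 − 55×1 = -42 V < V_CE(sat) = 0.2 V — impossible in the active region.
So the transistor is saturated. With V_CE = 0.2 V, I_C = (V_CC − 0.2)/R_C = 12.8/1 = 12.8 mA.
Check: β·I_B = 55 mA > I_C = 12.8 mA, confirming saturation.

saturation; I_C ≈ 13 mA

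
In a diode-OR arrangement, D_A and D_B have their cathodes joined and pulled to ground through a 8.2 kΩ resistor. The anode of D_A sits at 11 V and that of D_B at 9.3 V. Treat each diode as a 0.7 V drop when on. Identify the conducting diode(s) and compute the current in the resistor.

Only D_A conducts; I_R ≈ 1.3 mA

Assume both conduct. Then node N would need to be at both 11−0.7 = 10.3 V and 9.3−0.7 = 8.6 V, which is impossible.
Assume only D_A conducts: V_N = 11 − 0.7 = 10.3 V, so I_R = 10.3/8.2 = 1.26 mA.
Check D_B: its anode-to-cathode voltage is 9.3 − 10.3 = -1 V < 0.7 V, so it is off. The assumption is consistent.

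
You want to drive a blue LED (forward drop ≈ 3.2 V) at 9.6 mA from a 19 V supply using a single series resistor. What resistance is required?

R ≈ 1.6 kΩ

The resistor drops V_S − V_D = 19 − 3.2 = 15.8 V at 9.6 mA.
R = 15.8 V / 9.6 mA = 1.65 kΩ.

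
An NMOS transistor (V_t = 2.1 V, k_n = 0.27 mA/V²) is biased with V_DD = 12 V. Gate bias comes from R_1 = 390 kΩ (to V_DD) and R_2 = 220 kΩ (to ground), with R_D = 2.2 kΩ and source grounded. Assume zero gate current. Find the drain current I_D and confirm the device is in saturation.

V_G = V_DD·R_2/(R_1+R_2) = 12×220/610 = 4.33 V. With the source grounded, V_GS = V_G = 4.33 V.
Assume saturation: I_D = (k_n/2)(V_GS − V_t)² = (0.27/2)×(4.33 − 2.1)² = 0.135×2.23² = 0.67 mA.
V_DS = V_DD − I_D·R_D = 12 − 0.67×2.2 = 10.5 V.
Saturation requires V_DS ≥ V_GS − V_t = 2.23 V; 10.5 ≥ 2.23 ✓.

I_D ≈ 0.67 mA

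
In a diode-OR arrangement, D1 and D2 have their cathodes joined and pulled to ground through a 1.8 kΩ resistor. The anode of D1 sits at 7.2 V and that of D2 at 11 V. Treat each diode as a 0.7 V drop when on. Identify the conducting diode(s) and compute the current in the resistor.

Assume both conduct. Then node N would need to be at both 7.2−0.7 = 6.5 V and 11−0.7 = 10.3 V, which is impossible.
Assume only D2 conducts: V_N = 11 − 0.7 = 10.3 V, so I_R = 10.3/1.8 = 5.72 mA.
Check D1: its anode-to-cathode voltage is 7.2 − 10.3 = -3.1 V < 0.7 V, so it is off. The assumption is consistent.

Only D2 conducts; I_R ≈ 5.7 mA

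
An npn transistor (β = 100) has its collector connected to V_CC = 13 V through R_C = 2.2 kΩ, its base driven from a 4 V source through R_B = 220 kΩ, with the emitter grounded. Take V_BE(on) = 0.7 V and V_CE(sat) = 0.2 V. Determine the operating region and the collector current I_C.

active; I_C ≈ 1.5 mA

Assume active. Base-emitter loop: I_B = (V_BB − V_BE)/R_B = (4 − 0.7)/220 = 0.015 mA.
I_C = β·I_B = 100×0.015 = 1.5 mA.
V_CE = V_CC − I_C·R_C = 13 − 1.5×2.2 = 9.7 V > V_CE(sat), so the active-region assumption holds.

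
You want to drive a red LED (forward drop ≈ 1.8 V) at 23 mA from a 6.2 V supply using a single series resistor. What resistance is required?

R ≈ 0.19 kΩ

The resistor drops V_S − V_D = 6.2 − 1.8 = 4.4 V at 23 mA.
R = 4.4 V / 23 mA = 0.191 kΩ.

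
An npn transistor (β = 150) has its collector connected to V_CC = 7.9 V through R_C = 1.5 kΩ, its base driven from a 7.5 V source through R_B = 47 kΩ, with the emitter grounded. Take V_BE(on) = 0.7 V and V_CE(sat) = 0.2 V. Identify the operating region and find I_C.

Assume active: I_B = (7.5 − 0.7)/47 = 0.145 mA, giving I_C = β·I_B = 21.7 mA.
But then V_CE = 7.9 − 21.7×1.5 = -24.7 V < V_CE(sat) = 0.2 V — impossible in the active region.
So the transistor is saturated. With V_CE = 0.2 V, I_C = (V_CC − 0.2)/R_C = 7.7/1.5 = 5.13 mA.
Check: β·I_B = 21.7 mA > I_C = 5.13 mA, confirming saturation.

saturation; I_C ≈ 5.1 mA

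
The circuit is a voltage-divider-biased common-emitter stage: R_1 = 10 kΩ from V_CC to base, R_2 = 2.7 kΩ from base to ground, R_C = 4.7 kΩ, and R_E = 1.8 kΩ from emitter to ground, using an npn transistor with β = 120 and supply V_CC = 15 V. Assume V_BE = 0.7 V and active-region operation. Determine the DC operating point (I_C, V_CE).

Thevenize the base divider: V_Th = V_CC·R_2/(R_1+R_2) = 15×2.7/12.7 = 3.19 V, R_Th = R_1‖R_2 = 2.13 kΩ.
Base-emitter loop: V_Th = I_B·R_Th + V_BE + (β+1)I_B·R_E, so I_B = (3.19 − 0.7) / (2.13 + 121×1.8) = 0.0113 mA.
I_C = β·I_B = 120×0.0113 = 1.36 mA, and I_E = (β+1)I_B = 1.37 mA.
V_CE = V_CC − I_C·R_C − I_E·R_E = 15 − 1.36×4.7 − 1.37×1.8 = 6.15 V.
V_CE = 6.15 V > 0.2 V confirms active-region operation.

I_C ≈ 1.4 mA, V_CE ≈ 6.2 V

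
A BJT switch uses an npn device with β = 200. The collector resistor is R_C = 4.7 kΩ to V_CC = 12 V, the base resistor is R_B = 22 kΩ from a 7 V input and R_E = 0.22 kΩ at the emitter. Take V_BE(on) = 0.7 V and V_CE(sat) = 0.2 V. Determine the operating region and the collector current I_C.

saturation; I_C ≈ 2.4 mA

Assume active: I_B = (7 − 0.7)/(22 + 201×0.22) = 0.0951 mA, I_C = β·I_B = 19 mA.
Then V_CE = 12 − 19×4.7 − 19.1×0.22 = -81.6 V < 0.2 V — the active assumption fails.
Re-solve with V_CE = 0.2 V. KCL at the emitter: V_E/R_E = (V_BB−0.7−V_E)/R_B + (V_CC−0.2−V_E)/R_C, giving V_E = 0.582 V.
I_C = (V_CC − 0.2 − V_E)/R_C = (11.8 − 0.582)/4.7 = 2.39 mA.
Check: I_B = (6.3 − 0.582)/22 = 0.26 mA, and β·I_B = 52 mA > I_C, confirming saturation.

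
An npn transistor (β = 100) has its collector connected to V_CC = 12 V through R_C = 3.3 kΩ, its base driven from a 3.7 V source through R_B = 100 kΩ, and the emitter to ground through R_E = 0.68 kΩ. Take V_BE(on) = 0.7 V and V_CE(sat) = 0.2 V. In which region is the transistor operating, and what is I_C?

Assume active. Base-emitter loop: I_B = (V_BB − V_BE)/(R_B + (β+1)R_E) = (3.7 − 0.7)/(100 + 101×0.68) = 0.0178 mA.
I_C = β·I_B = 100×0.0178 = 1.78 mA.
V_CE = V_CC − I_C·R_C − I_E·R_E = 12 − 1.78×3.3 − 1.8×0.68 = 4.91 V > V_CE(sat), so the active-region assumption holds.

active; I_C ≈ 1.8 mA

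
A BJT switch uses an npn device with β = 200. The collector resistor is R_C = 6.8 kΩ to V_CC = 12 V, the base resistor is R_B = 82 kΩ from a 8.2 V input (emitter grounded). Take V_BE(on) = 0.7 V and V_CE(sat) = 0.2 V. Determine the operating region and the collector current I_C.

saturation; I_C ≈ 1.7 mA

Assume active: I_B = (8.2 − 0.7)/82 = 0.0915 mA, giving I_C = β·I_B = 18.3 mA.
But then V_CE = 12 − 18.3×6.8 = -112 V < V_CE(sat) = 0.2 V — impossible in the active region.
So the transistor is saturated. With V_CE = 0.2 V, I_C = (V_CC − 0.2)/R_C = 11.8/6.8 = 1.74 mA.
Check: β·I_B = 18.3 mA > I_C = 1.74 mA, confirming saturation.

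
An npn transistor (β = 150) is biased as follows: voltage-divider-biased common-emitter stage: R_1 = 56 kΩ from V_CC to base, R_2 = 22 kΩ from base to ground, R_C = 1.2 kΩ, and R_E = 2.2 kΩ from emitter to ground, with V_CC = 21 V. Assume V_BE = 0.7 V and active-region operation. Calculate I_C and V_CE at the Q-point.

Thevenize the base divider: V_Th = V_CC·R_2/(R_1+R_2) = 21×22/78 = 5.92 V, R_Th = R_1‖R_2 = 15.8 kΩ.
Base-emitter loop: V_Th = I_B·R_Th + V_BE + (β+1)I_B·R_E, so I_B = (5.92 − 0.7) / (15.8 + 151×2.2) = 0.015 mA.
I_C = β·I_B = 150×0.015 = 2.25 mA, and I_E = (β+1)I_B = 2.27 mA.
V_CE = V_CC − I_C·R_C − I_E·R_E = 21 − 2.25×1.2 − 2.27×2.2 = 13.3 V.
V_CE = 13.3 V > 0.2 V confirms active-region operation.

I_C ≈ 2.3 mA, V_CE ≈ 13 V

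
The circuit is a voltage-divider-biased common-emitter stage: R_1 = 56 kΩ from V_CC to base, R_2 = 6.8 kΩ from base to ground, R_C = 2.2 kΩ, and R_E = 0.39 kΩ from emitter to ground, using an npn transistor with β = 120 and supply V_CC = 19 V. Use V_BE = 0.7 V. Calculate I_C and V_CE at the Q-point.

Thevenize the base divider: V_Th = V_CC·R_2/(R_1+R_2) = 19×6.8/62.8 = 2.06 V, R_Th = R_1‖R_2 = 6.06 kΩ.
Base-emitter loop: V_Th = I_B·R_Th + V_BE + (β+1)I_B·R_E, so I_B = (2.06 − 0.7) / (6.06 + 121×0.39) = 0.0255 mA.
I_C = β·I_B = 120×0.0255 = 3.06 mA, and I_E = (β+1)I_B = 3.08 mA.
V_CE = V_CC − I_C·R_C − I_E·R_E = 19 − 3.06×2.2 − 3.08×0.39 = 11.1 V.
V_CE = 11.1 V > 0.2 V confirms active-region operation.

I_C ≈ 3.1 mA, V_CE ≈ 11 V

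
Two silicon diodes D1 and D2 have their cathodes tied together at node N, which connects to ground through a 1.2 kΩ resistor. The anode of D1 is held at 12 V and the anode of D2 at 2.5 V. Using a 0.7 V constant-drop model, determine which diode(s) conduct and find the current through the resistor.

Assume both conduct. Then node N would need to be at both 12−0.7 = 11.3 V and 2.5−0.7 = 1.8 V, which is impossible.
Assume only D1 conducts: V_N = 12 − 0.7 = 11.3 V, so I_R = 11.3/1.2 = 9.42 mA.
Check D2: its anode-to-cathode voltage is 2.5 − 11.3 = -8.8 V < 0.7 V, so it is off. The assumption is consistent.

Only D1 conducts; I_R ≈ 9.4 mA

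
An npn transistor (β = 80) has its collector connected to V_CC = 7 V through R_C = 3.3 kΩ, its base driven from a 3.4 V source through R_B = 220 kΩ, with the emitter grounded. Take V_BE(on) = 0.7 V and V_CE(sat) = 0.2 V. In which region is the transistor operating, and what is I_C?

active; I_C ≈ 0.98 mA

Assume active. Base-emitter loop: I_B = (V_BB − V_BE)/R_B = (3.4 − 0.7)/220 = 0.0123 mA.
I_C = β·I_B = 80×0.0123 = 0.982 mA.
V_CE = V_CC − I_C·R_C = 7 − 0.982×3.3 = 3.76 V > V_CE(sat), so the active-region assumption holds.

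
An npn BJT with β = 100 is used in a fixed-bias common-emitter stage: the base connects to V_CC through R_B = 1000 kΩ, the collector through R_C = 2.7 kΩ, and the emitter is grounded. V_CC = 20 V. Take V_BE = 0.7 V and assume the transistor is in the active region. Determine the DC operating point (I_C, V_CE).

I_C ≈ 1.9 mA, V_CE ≈ 15 V

Base loop: V_CC = I_B·R_B + V_BE, so I_B = (20 − 0.7)/1000 kΩ = 0.0193 mA.
In the active region I_C = β·I_B = 100 × 0.0193 = 1.93 mA.
Collector loop: V_CE = V_CC − I_C·R_C = 20 − 1.93×2.7 = 14.8 V.
Since V_CE = 14.8 V > V_CE(sat) ≈ 0.2 V, the transistor is in the active region as assumed.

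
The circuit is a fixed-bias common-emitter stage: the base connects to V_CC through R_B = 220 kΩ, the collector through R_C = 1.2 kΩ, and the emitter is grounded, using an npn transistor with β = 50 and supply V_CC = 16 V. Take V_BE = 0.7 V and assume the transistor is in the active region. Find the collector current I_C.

I_C ≈ 3.5 mA

Base loop: V_CC = I_B·R_B + V_BE, so I_B = (16 − 0.7)/220 kΩ = 0.0695 mA.
In the active region I_C = β·I_B = 50 × 0.0695 = 3.48 mA.
Collector loop: V_CE = V_CC − I_C·R_C = 16 − 3.48×1.2 = 11.8 V.
Since V_CE = 11.8 V > V_CE(sat) ≈ 0.2 V, the transistor is in the active region as assumed.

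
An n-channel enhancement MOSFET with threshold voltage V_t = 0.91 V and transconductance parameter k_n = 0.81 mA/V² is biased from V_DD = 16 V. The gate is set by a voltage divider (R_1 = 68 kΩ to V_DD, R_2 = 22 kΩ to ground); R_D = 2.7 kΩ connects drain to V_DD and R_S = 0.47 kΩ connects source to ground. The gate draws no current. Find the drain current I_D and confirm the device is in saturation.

V_G = V_DD·R_2/(R_1+R_2) = 16×22/90 = 3.91 V.
Assume saturation: I_D = (k_n/2)(V_GS − V_t)² with V_GS = V_G − I_D·R_S = 3.91 − 0.47·I_D.
Substituting gives 0.0895·I_D² − 2.14·I_D + 3.65 = 0, with roots I_D = 1.84 or 22.1 mA.
The root I_D = 22.1 mA gives V_GS = -6.48 V ≤ V_t, so take I_D = 1.84 mA.
Then V_GS = 3.04 V and V_DS = V_DD − I_D(R_D+R_S) = 16 − 1.84×3.17 = 10.2 V.
Saturation requires V_DS ≥ V_GS − V_t = 2.13 V; 10.2 ≥ 2.13 ✓.

I_D ≈ 1.8 mA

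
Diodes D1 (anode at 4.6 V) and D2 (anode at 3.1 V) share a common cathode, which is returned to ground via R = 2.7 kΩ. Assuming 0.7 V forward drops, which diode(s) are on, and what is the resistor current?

Assume both conduct. Then node N would need to be at both 4.6−0.7 = 3.9 V and 3.1−0.7 = 2.4 V, which is impossible.
Assume only D1 conducts: V_N = 4.6 − 0.7 = 3.9 V, so I_R = 3.9/2.7 = 1.44 mA.
Check D2: its anode-to-cathode voltage is 3.1 − 3.9 = -0.8 V < 0.7 V, so it is off. The assumption is consistent.

Only D1 conducts; I_R ≈ 1.4 mA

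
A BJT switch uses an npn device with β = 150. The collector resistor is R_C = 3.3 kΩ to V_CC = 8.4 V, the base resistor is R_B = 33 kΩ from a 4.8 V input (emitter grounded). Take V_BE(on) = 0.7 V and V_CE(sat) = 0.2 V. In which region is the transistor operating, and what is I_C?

saturation; I_C ≈ 2.5 mA

Assume active: I_B = (4.8 − 0.7)/33 = 0.124 mA, giving I_C = β·I_B = 18.6 mA.
But then V_CE = 8.4 − 18.6×3.3 = -53.1 V < V_CE(sat) = 0.2 V — impossible in the active region.
So the transistor is saturated. With V_CE = 0.2 V, I_C = (V_CC − 0.2)/R_C = 8.2/3.3 = 2.48 mA.
Check: β·I_B = 18.6 mA > I_C = 2.48 mA, confirming saturation.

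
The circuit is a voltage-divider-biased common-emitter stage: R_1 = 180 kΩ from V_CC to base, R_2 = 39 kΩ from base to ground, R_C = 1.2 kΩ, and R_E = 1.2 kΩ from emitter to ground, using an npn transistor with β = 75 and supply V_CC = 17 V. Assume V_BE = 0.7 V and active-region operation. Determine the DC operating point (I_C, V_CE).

I_C ≈ 1.4 mA, V_CE ≈ 14 V

Thevenize the base divider: V_Th = V_CC·R_2/(R_1+R_2) = 17×39/219 = 3.03 V, R_Th = R_1‖R_2 = 32.1 kΩ.
Base-emitter loop: V_Th = I_B·R_Th + V_BE + (β+1)I_B·R_E, so I_B = (3.03 − 0.7) / (32.1 + 76×1.2) = 0.0189 mA.
I_C = β·I_B = 75×0.0189 = 1.42 mA, and I_E = (β+1)I_B = 1.44 mA.
V_CE = V_CC − I_C·R_C − I_E·R_E = 17 − 1.42×1.2 − 1.44×1.2 = 13.6 V.
V_CE = 13.6 V > 0.2 V confirms active-region operation.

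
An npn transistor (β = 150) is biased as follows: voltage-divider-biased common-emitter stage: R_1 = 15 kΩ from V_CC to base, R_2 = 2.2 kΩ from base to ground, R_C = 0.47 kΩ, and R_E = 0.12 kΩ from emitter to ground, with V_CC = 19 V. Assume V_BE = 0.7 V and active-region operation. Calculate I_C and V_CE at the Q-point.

Thevenize the base divider: V_Th = V_CC·R_2/(R_1+R_2) = 19×2.2/17.2 = 2.43 V, R_Th = R_1‖R_2 = 1.92 kΩ.
Base-emitter loop: V_Th = I_B·R_Th + V_BE + (β+1)I_B·R_E, so I_B = (2.43 − 0.7) / (1.92 + 151×0.12) = 0.0863 mA.
I_C = β·I_B = 150×0.0863 = 13 mA, and I_E = (β+1)I_B = 13 mA.
V_CE = V_CC − I_C·R_C − I_E·R_E = 19 − 13×0.47 − 13×0.12 = 11.3 V.
V_CE = 11.3 V > 0.2 V confirms active-region operation.

I_C ≈ 13 mA, V_CE ≈ 11 V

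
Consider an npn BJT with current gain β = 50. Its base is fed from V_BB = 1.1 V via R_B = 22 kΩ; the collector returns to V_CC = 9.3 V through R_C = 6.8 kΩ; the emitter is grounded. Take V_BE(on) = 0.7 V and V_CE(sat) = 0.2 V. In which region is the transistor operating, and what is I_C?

active; I_C ≈ 0.91 mA

Assume active. Base-emitter loop: I_B = (V_BB − V_BE)/R_B = (1.1 − 0.7)/22 = 0.0182 mA.
I_C = β·I_B = 50×0.0182 = 0.909 mA.
V_CE = V_CC − I_C·R_C = 9.3 − 0.909×6.8 = 3.12 V > V_CE(sat), so the active-region assumption holds.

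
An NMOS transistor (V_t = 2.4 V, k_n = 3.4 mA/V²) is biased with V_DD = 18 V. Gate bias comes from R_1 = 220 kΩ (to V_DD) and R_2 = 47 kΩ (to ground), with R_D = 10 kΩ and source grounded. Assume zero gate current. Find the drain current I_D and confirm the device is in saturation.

I_D ≈ 1 mA

V_G = V_DD·R_2/(R_1+R_2) = 18×47/267 = 3.17 V. With the source grounded, V_GS = V_G = 3.17 V.
Assume saturation: I_D = (k_n/2)(V_GS − V_t)² = (3.4/2)×(3.17 − 2.4)² = 1.7×0.769² = 1 mA.
V_DS = V_DD − I_D·R_D = 18 − 1×10 = 7.96 V.
Saturation requires V_DS ≥ V_GS − V_t = 0.769 V; 7.96 ≥ 0.769 ✓.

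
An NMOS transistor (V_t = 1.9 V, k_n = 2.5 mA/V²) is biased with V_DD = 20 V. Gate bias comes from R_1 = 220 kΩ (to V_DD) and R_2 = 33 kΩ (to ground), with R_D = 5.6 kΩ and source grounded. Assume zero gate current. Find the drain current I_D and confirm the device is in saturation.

V_G = V_DD·R_2/(R_1+R_2) = 20×33/253 = 2.61 V. With the source grounded, V_GS = V_G = 2.61 V.
Assume saturation: I_D = (k_n/2)(V_GS − V_t)² = (2.5/2)×(2.61 − 1.9)² = 1.25×0.709² = 0.628 mA.
V_DS = V_DD − I_D·R_D = 20 − 0.628×5.6 = 16.5 V.
Saturation requires V_DS ≥ V_GS − V_t = 0.709 V; 16.5 ≥ 0.709 ✓.

I_D ≈ 0.63 mA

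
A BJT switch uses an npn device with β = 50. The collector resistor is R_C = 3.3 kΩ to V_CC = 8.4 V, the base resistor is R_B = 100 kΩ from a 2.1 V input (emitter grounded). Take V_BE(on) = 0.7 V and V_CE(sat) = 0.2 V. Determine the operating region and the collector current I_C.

active; I_C ≈ 0.7 mA

Assume active. Base-emitter loop: I_B = (V_BB − V_BE)/R_B = (2.1 − 0.7)/100 = 0.014 mA.
I_C = β·I_B = 50×0.014 = 0.7 mA.
V_CE = V_CC − I_C·R_C = 8.4 − 0.7×3.3 = 6.09 V > V_CE(sat), so the active-region assumption holds.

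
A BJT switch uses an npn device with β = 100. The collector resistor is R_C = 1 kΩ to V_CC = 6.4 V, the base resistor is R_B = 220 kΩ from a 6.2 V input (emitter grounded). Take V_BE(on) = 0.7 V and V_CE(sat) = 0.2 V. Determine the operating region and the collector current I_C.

Assume active. Base-emitter loop: I_B = (V_BB − V_BE)/R_B = (6.2 − 0.7)/220 = 0.025 mA.
I_C = β·I_B = 100×0.025 = 2.5 mA.
V_CE = V_CC − I_C·R_C = 6.4 − 2.5×1 = 3.9 V > V_CE(sat), so the active-region assumption holds.

active; I_C ≈ 2.5 mA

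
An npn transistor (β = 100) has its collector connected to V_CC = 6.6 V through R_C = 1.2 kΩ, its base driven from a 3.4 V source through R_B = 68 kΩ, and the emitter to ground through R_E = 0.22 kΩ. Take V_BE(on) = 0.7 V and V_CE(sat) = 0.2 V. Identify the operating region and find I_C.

Assume active. Base-emitter loop: I_B = (V_BB − V_BE)/(R_B + (β+1)R_E) = (3.4 − 0.7)/(68 + 101×0.22) = 0.0299 mA.
I_C = β·I_B = 100×0.0299 = 2.99 mA.
V_CE = V_CC − I_C·R_C − I_E·R_E = 6.6 − 2.99×1.2 − 3.02×0.22 = 2.34 V > V_CE(sat), so the active-region assumption holds.

active; I_C ≈ 3 mA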